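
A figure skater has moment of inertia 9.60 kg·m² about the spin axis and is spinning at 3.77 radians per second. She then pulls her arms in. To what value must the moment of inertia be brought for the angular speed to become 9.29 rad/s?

No external torque acts about the spin axis, so angular momentum is conserved.
I₂ = I₁ω₁ / ω₂ = (9.60)(3.77) / (9.29) = 3.896 kg·m².

I₂ ≈ 3.90 kg·m²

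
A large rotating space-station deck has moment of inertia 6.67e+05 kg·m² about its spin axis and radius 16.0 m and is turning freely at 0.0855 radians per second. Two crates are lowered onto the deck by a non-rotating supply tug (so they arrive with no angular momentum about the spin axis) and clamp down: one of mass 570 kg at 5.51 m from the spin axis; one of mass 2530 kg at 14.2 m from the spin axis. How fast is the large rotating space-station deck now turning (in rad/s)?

ω_f ≈ 0.0477 rad/s

The added mass arrives with no angular momentum about the spin axis, and any external torque about the spin axis is negligible, so the system's angular momentum is conserved.
Added inertia Σmr² = (570)(5.51)² + (2530)(14.2)² = 5.275e+05 kg·m²; I_f = 6.670e+05 + 5.275e+05 = 1.194e+06 kg·m².
ω_f = I_p ω_i / I_f = (6.670e+05)(0.0855) / 1.194e+06 = 0.04774 rad/s.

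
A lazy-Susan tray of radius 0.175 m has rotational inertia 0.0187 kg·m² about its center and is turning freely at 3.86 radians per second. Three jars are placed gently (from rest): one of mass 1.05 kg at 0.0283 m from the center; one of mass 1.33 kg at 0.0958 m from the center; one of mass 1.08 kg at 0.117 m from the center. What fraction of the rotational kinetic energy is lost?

fraction ≈ 0.598

The added mass arrives with no angular momentum about the center, and any external torque about the center is negligible, so the system's angular momentum is conserved.
Added inertia Σmr² = (1.05)(0.0283)² + (1.33)(0.0958)² + (1.08)(0.117)² = 0.02783 kg·m²; I_f = 0.01870 + 0.02783 = 0.04653 kg·m².
ω_f = I_p ω_i / I_f = (0.01870)(3.86) / 0.04653 = 1.551 rad/s.
KE_i = ½(0.01870)(3.860 rad/s)² = 0.1393 J; KE_f = ½(0.04653)(1.551)² = 0.05599 J.
Fraction lost = 0.5981.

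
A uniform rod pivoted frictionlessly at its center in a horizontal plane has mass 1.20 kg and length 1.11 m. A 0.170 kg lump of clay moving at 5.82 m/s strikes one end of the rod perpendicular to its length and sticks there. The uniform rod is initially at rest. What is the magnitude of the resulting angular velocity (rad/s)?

The axle reaction passes through the pivot and exerts no torque about it; angular momentum about the pivot is conserved through the impact.
I_p = (1/12)(1.20)(1.11)² = 0.1232 kg·m². Taking the sense of the lump of clay's angular momentum as positive, L_{lump} = m v R = (0.170)(5.82)(1.11/2) = 0.5491 kg·m²/s.
L_i = 0 + 0.5491 = 0.5491 kg·m²/s.
After sticking, I_f = I_p + m R² = 0.1232 + (0.170)(1.11/2)² = 0.1756 kg·m².
ω_f = L_i / I_f = 0.5491 / 0.1756 = 3.128 rad/s.

|ω_f| ≈ 3.13 rad/s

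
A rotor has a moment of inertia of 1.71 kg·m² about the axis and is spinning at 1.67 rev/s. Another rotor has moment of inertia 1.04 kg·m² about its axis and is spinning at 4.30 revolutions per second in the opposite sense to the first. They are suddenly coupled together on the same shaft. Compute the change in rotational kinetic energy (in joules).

The coupling torques are internal; angular momentum about the shared axis is conserved.
Taking A's sense as positive: L = (1.710)(1.67) − (1.040)(4.30) = -1.616 kg·m²·rev/s.
Combined I = 1.710 + 1.040 = 2.750 kg·m².
ω_f = L / I = -1.616 / 2.750 = -0.5877 rev/s.
KE_i = ½ΣIω² = 473.7 J; KE_f = ½(2.750)(3.693)² = 18.75 J.

ΔKE ≈ -455 J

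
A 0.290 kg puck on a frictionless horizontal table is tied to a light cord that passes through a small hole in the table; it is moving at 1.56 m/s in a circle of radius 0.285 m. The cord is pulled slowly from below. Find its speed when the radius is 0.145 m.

The only horizontal force on the mass is along the cord (radial), so it exerts no torque about the hole and angular momentum m v r is conserved.
v₂ = v₁ r₁ / r₂ = (1.56)(0.285) / (0.145) = 3.066 m/s.

v₂ ≈ 3.07 m/s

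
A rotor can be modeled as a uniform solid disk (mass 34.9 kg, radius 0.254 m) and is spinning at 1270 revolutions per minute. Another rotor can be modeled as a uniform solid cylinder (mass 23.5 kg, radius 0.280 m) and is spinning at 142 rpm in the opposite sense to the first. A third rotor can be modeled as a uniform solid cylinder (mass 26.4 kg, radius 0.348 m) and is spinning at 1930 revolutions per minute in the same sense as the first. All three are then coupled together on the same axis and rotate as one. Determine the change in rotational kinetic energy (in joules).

The coupling torques are internal; angular momentum about the shared axis is conserved.
Moments of inertia: I_A = ½(34.9)(0.254)² = 1.126 kg·m²; I_B = ½(23.5)(0.280)² = 0.9212 kg·m²; I_C = ½(26.4)(0.348)² = 1.599 kg·m².
Taking A's sense as positive: L = (1.126)(1270) − (0.9212)(142) + (1.599)(1930) = 4384 kg·m²·rpm.
Combined I = 1.126 + 0.9212 + 1.599 = 3.646 kg·m².
ω_f = L / I = 4384 / 3.646 = 1203 rpm.
KE_i = ½ΣIω² = 42710 J; KE_f = ½(3.646)(125.9)² = 28910 J.

ΔKE ≈ -13800 J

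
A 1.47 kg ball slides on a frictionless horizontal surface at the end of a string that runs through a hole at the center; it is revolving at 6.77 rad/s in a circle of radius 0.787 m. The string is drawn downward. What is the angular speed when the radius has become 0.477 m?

ω₂ ≈ 18.4 rad/s

The constraining force is radial, so m r² ω about the center is conserved.
ω₂ = ω₁ (r₁/r₂)² = (6.77)(0.787/0.477)² = 18.43 rad/s.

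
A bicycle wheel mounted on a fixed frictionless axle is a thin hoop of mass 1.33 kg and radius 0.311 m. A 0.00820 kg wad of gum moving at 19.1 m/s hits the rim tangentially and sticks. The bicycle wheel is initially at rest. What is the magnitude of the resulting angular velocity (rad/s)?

The axle reaction passes through the axle and exerts no torque about it; angular momentum about the axle is conserved through the impact.
I_p = (1.33)(0.311)² = 0.1286 kg·m². Taking the sense of the wad of gum's angular momentum as positive, L_{wad} = m v R = (0.00820)(19.1)(0.311) = 0.04871 kg·m²/s.
L_i = 0 + 0.04871 = 0.04871 kg·m²/s.
After sticking, I_f = I_p + m R² = 0.1286 + (0.00820)(0.311)² = 0.1294 kg·m².
ω_f = L_i / I_f = 0.04871 / 0.1294 = 0.3763 rad/s.

|ω_f| ≈ 0.376 rad/s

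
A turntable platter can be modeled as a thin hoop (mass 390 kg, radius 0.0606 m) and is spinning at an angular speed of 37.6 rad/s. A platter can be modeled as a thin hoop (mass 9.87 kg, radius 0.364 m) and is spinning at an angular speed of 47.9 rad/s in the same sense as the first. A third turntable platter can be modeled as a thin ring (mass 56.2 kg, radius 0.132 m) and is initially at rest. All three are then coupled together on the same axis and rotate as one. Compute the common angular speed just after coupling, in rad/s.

No external torque acts about the common axis, so total angular momentum is conserved.
Moments of inertia: I_A = (390)(0.0606)² = 1.432 kg·m²; I_B = (9.87)(0.364)² = 1.308 kg·m²; I_C = (56.2)(0.132)² = 0.9792 kg·m².
Taking A's sense as positive: L = (1.432)(37.6) + (1.308)(47.9) = 116.5 kg·m²·rad/s.
Combined I = 1.432 + 1.308 + 0.9792 = 3.719 kg·m².
ω_f = L / I = 116.5 / 3.719 = 31.32 rad/s.

|ω_f| ≈ 31.3 rad/s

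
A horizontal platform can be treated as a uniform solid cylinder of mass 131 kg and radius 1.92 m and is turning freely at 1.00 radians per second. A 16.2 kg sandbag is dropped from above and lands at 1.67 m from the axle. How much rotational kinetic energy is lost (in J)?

energy lost ≈ 19.0 J

No external torque acts about the axle; L_before = L_after.
I_p = ½(131)(1.92)² = 241.5 kg·m².
Added inertia Σmr² = (16.2)(1.67)² = 45.18 kg·m²; I_f = 241.5 + 45.18 = 286.6 kg·m².
ω_f = I_p ω_i / I_f = (241.5)(1.00) / 286.6 = 0.8424 rad/s.
KE_i = ½(241.5)(1.000 rad/s)² = 120.7 J; KE_f = ½(286.6)(0.8424)² = 101.7 J.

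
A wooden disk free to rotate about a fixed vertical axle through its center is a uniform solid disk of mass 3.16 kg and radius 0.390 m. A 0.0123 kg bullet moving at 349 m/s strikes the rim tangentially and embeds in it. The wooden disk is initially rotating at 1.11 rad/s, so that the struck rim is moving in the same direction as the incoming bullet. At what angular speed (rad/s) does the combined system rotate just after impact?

|ω_f| ≈ 8.01 rad/s

About the axle the impulsive forces during the collision are internal, so angular momentum about that axis is conserved.
I_p = ½(3.16)(0.390)² = 0.2403 kg·m². Taking the sense of the bullet's angular momentum as positive, L_{bullet} = m v R = (0.0123)(349)(0.390) = 1.674 kg·m²/s.
L_i = +I_p ω_p + m v R = +(0.2403)(1.11) + 1.674 = 1.941 kg·m²/s.
After sticking, I_f = I_p + m R² = 0.2403 + (0.0123)(0.390)² = 0.2422 kg·m².
ω_f = L_i / I_f = 1.941 / 0.2422 = 8.014 rad/s.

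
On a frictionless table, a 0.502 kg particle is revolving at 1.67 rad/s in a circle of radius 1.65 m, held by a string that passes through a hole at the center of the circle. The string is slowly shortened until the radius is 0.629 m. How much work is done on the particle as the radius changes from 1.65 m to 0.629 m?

The constraining force is radial, so m r² ω about the center is conserved.
ω₂ = ω₁ (r₁/r₂)² = (1.67)(1.65/0.629)² = 11.49 rad/s.
W = ΔKE = ½m(v₂² − v₁²) = 11.21 J.

W ≈ 11.2 J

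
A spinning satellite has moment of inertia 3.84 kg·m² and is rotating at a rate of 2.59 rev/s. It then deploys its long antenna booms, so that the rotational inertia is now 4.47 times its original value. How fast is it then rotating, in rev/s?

ω₂ ≈ 0.579 rev/s

Angular momentum about the spin axis is conserved since the torque about it is zero.
I₂ = 4.47 × 3.84 = 17.16 kg·m².
ω₂ = I₁ω₁ / I₂ = (3.840)(2.59 rev/s) / (17.16) = 0.5794 rev/s.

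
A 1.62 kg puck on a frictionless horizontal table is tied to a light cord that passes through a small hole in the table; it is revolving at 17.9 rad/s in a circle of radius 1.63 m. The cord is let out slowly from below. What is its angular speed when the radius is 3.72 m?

The constraining force is radial, so m r² ω about the center is conserved.
ω₂ = ω₁ (r₁/r₂)² = (17.9)(1.63/3.72)² = 3.437 rad/s.

ω₂ ≈ 3.44 rad/s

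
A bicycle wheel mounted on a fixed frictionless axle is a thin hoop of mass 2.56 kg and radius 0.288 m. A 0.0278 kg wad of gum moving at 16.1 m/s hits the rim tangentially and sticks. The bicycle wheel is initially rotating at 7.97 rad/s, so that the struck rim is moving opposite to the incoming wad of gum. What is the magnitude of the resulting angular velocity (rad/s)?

|ω_f| ≈ 7.28 rad/s

The axle reaction passes through the axle and exerts no torque about it; angular momentum about the axle is conserved through the impact.
I_p = (2.56)(0.288)² = 0.2123 kg·m². Taking the sense of the wad of gum's angular momentum as positive, L_{wad} = m v R = (0.0278)(16.1)(0.288) = 0.1289 kg·m²/s.
L_i = −I_p ω_p + m v R = −(0.2123)(7.97) + 0.1289 = -1.563 kg·m²/s.
After sticking, I_f = I_p + m R² = 0.2123 + (0.0278)(0.288)² = 0.2146 kg·m².
ω_f = L_i / I_f = -1.563 / 0.2146 = -7.284 rad/s.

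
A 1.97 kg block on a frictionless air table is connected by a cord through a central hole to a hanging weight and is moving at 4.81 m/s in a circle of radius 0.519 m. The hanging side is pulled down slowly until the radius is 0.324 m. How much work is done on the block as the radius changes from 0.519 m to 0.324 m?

W ≈ 35.7 J

The only horizontal force on the mass is along the cord (radial), so it exerts no torque about the hole and angular momentum m v r is conserved.
v₂ = v₁ r₁ / r₂ = (4.81)(0.519) / (0.324) = 7.705 m/s.
W = ΔKE = ½m(v₂² − v₁²) = 35.69 J.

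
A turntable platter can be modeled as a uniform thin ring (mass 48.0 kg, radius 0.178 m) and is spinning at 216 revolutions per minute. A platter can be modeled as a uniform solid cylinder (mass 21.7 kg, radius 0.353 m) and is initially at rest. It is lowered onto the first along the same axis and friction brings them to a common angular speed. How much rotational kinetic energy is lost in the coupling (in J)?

No external torque acts about the common axis, so total angular momentum is conserved.
Moments of inertia: I_A = (48.0)(0.178)² = 1.521 kg·m²; I_B = ½(21.7)(0.353)² = 1.352 kg·m².
Taking A's sense as positive: L = (1.521)(216) = 328.5 kg·m²·rpm.
Combined I = 1.521 + 1.352 = 2.873 kg·m².
ω_f = L / I = 328.5 / 2.873 = 114.3 rpm.
KE_i = ½ΣIω² = 389.1 J; KE_f = ½(2.873)(11.97)² = 206.0 J.

ΔKE lost ≈ 183 J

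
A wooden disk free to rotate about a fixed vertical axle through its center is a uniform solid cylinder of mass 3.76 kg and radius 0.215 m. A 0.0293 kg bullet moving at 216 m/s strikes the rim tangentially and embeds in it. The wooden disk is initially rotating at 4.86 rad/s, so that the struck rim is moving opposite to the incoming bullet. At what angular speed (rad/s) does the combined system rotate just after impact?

About the axle the impulsive forces during the collision are internal, so angular momentum about that axis is conserved.
I_p = ½(3.76)(0.215)² = 0.08690 kg·m². Taking the sense of the bullet's angular momentum as positive, L_{bullet} = m v R = (0.0293)(216)(0.215) = 1.361 kg·m²/s.
L_i = −I_p ω_p + m v R = −(0.08690)(4.86) + 1.361 = 0.9383 kg·m²/s.
After sticking, I_f = I_p + m R² = 0.08690 + (0.0293)(0.215)² = 0.08826 kg·m².
ω_f = L_i / I_f = 0.9383 / 0.08826 = 10.63 rad/s.

|ω_f| ≈ 10.6 rad/s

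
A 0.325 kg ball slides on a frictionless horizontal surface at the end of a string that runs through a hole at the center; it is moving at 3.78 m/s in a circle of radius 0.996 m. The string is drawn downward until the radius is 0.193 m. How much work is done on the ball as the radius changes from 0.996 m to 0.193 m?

W ≈ 59.5 J

The only horizontal force on the mass is along the cord (radial), so it exerts no torque about the hole and angular momentum m v r is conserved.
v₂ = v₁ r₁ / r₂ = (3.78)(0.996) / (0.193) = 19.51 m/s.
W = ΔKE = ½m(v₂² − v₁²) = 59.51 J.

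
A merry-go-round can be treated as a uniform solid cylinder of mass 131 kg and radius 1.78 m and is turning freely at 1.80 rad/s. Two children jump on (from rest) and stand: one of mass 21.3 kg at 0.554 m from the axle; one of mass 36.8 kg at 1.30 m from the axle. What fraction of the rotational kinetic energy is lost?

No external torque acts about the axle; L_before = L_after.
I_p = ½(131)(1.78)² = 207.5 kg·m².
Added inertia Σmr² = (21.3)(0.554)² + (36.8)(1.30)² = 68.73 kg·m²; I_f = 207.5 + 68.73 = 276.3 kg·m².
ω_f = I_p ω_i / I_f = (207.5)(1.80) / 276.3 = 1.352 rad/s.
KE_i = ½(207.5)(1.800 rad/s)² = 336.2 J; KE_f = ½(276.3)(1.352)² = 252.6 J.
Fraction lost = 0.2488.

fraction ≈ 0.249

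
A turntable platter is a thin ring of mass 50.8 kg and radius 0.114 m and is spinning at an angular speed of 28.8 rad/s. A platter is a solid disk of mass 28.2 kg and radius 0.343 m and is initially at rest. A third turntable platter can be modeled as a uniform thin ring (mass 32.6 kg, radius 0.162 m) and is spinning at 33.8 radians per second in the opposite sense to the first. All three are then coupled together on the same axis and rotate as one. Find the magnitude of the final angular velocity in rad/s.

|ω_f| ≈ 3.12 rad/s

No external torque acts about the common axis, so total angular momentum is conserved.
Moments of inertia: I_A = (50.8)(0.114)² = 0.6602 kg·m²; I_B = ½(28.2)(0.343)² = 1.659 kg·m²; I_C = (32.6)(0.162)² = 0.8556 kg·m².
Taking A's sense as positive: L = (0.6602)(28.8) − (0.8556)(33.8) = -9.904 kg·m²·rad/s.
Combined I = 0.6602 + 1.659 + 0.8556 = 3.175 kg·m².
ω_f = L / I = -9.904 / 3.175 = -3.120 rad/s.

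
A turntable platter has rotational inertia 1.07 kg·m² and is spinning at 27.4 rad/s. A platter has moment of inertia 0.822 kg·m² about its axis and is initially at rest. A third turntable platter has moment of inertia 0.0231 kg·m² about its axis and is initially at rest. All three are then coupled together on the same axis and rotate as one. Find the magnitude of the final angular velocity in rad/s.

|ω_f| ≈ 15.3 rad/s

No external torque acts about the common axis, so total angular momentum is conserved.
Taking A's sense as positive: L = (1.070)(27.4) = 29.32 kg·m²·rad/s.
Combined I = 1.070 + 0.8220 + 0.02310 = 1.915 kg·m².
ω_f = L / I = 29.32 / 1.915 = 15.31 rad/s.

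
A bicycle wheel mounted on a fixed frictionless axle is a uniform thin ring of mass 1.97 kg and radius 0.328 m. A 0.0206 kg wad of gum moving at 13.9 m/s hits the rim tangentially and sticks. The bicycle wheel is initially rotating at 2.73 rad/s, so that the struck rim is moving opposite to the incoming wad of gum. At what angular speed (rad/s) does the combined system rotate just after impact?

The axle reaction passes through the axle and exerts no torque about it; angular momentum about the axle is conserved through the impact.
I_p = (1.97)(0.328)² = 0.2119 kg·m². Taking the sense of the wad of gum's angular momentum as positive, L_{wad} = m v R = (0.0206)(13.9)(0.328) = 0.09392 kg·m²/s.
L_i = −I_p ω_p + m v R = −(0.2119)(2.73) + 0.09392 = -0.4847 kg·m²/s.
After sticking, I_f = I_p + m R² = 0.2119 + (0.0206)(0.328)² = 0.2142 kg·m².
ω_f = L_i / I_f = -0.4847 / 0.2142 = -2.263 rad/s.

|ω_f| ≈ 2.26 rad/s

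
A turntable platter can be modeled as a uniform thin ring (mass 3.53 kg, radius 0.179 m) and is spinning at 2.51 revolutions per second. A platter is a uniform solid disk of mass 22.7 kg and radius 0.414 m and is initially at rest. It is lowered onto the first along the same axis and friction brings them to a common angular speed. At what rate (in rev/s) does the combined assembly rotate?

|ω_f| ≈ 0.138 rev/s

No external torque acts about the common axis, so total angular momentum is conserved.
Moments of inertia: I_A = (3.53)(0.179)² = 0.1131 kg·m²; I_B = ½(22.7)(0.414)² = 1.945 kg·m².
Taking A's sense as positive: L = (0.1131)(2.51) = 0.2839 kg·m²·rev/s.
Combined I = 0.1131 + 1.945 = 2.058 kg·m².
ω_f = L / I = 0.2839 / 2.058 = 0.1379 rev/s.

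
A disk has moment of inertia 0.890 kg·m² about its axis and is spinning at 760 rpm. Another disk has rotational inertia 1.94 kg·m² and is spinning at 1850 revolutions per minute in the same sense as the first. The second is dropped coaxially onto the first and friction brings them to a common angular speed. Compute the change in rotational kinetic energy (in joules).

ΔKE ≈ -3970 J

No external torque acts about the common axis, so total angular momentum is conserved.
Taking A's sense as positive: L = (0.8900)(760) + (1.940)(1850) = 4265 kg·m²·rpm.
Combined I = 0.8900 + 1.940 = 2.830 kg·m².
ω_f = L / I = 4265 / 2.830 = 1507 rpm.
KE_i = ½ΣIω² = 39220 J; KE_f = ½(2.830)(157.8)² = 35250 J.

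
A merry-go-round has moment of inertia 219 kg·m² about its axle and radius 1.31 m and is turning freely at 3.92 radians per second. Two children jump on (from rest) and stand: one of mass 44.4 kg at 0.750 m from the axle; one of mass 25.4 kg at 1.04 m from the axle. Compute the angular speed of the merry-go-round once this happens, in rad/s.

ω_f ≈ 3.16 rad/s

The added mass arrives with no angular momentum about the axle, and any external torque about the axle is negligible, so the system's angular momentum is conserved.
Added inertia Σmr² = (44.4)(0.750)² + (25.4)(1.04)² = 52.45 kg·m²; I_f = 219.0 + 52.45 = 271.4 kg·m².
ω_f = I_p ω_i / I_f = (219.0)(3.92) / 271.4 = 3.163 rad/s.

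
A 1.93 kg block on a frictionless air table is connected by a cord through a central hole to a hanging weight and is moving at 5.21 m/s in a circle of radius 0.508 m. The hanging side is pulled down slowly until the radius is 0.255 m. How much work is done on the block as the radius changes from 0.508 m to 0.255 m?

W ≈ 77.8 J

The only horizontal force on the mass is along the cord (radial), so it exerts no torque about the hole and angular momentum m v r is conserved.
v₂ = v₁ r₁ / r₂ = (5.21)(0.508) / (0.255) = 10.38 m/s.
W = ΔKE = ½m(v₂² − v₁²) = 77.76 J.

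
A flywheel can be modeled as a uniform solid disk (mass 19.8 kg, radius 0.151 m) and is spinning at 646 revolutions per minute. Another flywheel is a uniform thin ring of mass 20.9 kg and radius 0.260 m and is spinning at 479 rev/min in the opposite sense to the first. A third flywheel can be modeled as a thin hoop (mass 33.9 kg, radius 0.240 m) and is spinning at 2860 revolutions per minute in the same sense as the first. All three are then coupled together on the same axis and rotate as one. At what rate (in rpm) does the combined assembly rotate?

|ω_f| ≈ 1410 rpm

No external torque acts about the common axis, so total angular momentum is conserved.
Moments of inertia: I_A = ½(19.8)(0.151)² = 0.2257 kg·m²; I_B = (20.9)(0.260)² = 1.413 kg·m²; I_C = (33.9)(0.240)² = 1.953 kg·m².
Taking A's sense as positive: L = (0.2257)(646) − (1.413)(479) + (1.953)(2860) = 5054 kg·m²·rpm.
Combined I = 0.2257 + 1.413 + 1.953 = 3.591 kg·m².
ω_f = L / I = 5054 / 3.591 = 1407 rpm.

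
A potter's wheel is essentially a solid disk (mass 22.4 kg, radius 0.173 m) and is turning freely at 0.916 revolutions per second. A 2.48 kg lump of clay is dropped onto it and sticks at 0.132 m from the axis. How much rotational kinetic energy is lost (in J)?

The added mass arrives with no angular momentum about the axis, and any external torque about the axis is negligible, so the system's angular momentum is conserved.
I_p = ½(22.4)(0.173)² = 0.3352 kg·m².
Added inertia Σmr² = (2.48)(0.132)² = 0.04321 kg·m²; I_f = 0.3352 + 0.04321 = 0.3784 kg·m².
ω_f = I_p ω_i / I_f = (0.3352)(0.916) / 0.3784 = 0.8114 rev/s.
KE_i = ½(0.3352)(5.755 rad/s)² = 5.552 J; KE_f = ½(0.3784)(5.098)² = 4.918 J.

energy lost ≈ 0.634 J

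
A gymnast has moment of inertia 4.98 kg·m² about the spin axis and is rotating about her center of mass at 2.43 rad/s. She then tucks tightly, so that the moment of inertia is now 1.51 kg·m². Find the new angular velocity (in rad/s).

ω₂ ≈ 8.01 rad/s

With no external torque about the axis, L is conserved: I₁ω₁ = I₂ω₂.
ω₂ = I₁ω₁ / I₂ = (4.980)(2.43 rad/s) / (1.510) = 8.014 rad/s.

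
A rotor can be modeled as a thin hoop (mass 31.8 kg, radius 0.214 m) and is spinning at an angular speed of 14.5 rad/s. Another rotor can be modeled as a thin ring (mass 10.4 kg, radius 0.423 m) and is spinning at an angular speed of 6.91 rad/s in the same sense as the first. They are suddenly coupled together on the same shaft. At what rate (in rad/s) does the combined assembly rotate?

|ω_f| ≈ 10.2 rad/s

The coupling torques are internal; angular momentum about the shared axis is conserved.
Moments of inertia: I_A = (31.8)(0.214)² = 1.456 kg·m²; I_B = (10.4)(0.423)² = 1.861 kg·m².
Taking A's sense as positive: L = (1.456)(14.5) + (1.861)(6.91) = 33.98 kg·m²·rad/s.
Combined I = 1.456 + 1.861 = 3.317 kg·m².
ω_f = L / I = 33.98 / 3.317 = 10.24 rad/s.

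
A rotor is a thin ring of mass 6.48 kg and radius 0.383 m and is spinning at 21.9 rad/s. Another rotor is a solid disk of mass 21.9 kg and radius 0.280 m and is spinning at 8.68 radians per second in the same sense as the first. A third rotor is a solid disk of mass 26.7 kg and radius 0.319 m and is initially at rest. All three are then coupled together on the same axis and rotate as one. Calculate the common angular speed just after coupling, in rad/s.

|ω_f| ≈ 8.92 rad/s

No external torque acts about the common axis, so total angular momentum is conserved.
Moments of inertia: I_A = (6.48)(0.383)² = 0.9505 kg·m²; I_B = ½(21.9)(0.280)² = 0.8585 kg·m²; I_C = ½(26.7)(0.319)² = 1.359 kg·m².
Taking A's sense as positive: L = (0.9505)(21.9) + (0.8585)(8.68) = 28.27 kg·m²·rad/s.
Combined I = 0.9505 + 0.8585 + 1.359 = 3.168 kg·m².
ω_f = L / I = 28.27 / 3.168 = 8.924 rad/s.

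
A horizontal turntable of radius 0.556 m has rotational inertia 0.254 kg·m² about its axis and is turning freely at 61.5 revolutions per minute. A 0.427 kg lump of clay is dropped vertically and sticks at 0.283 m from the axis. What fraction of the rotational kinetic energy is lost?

No external torque acts about the axis; L_before = L_after.
Added inertia Σmr² = (0.427)(0.283)² = 0.03420 kg·m²; I_f = 0.2540 + 0.03420 = 0.2882 kg·m².
ω_f = I_p ω_i / I_f = (0.2540)(61.5) / 0.2882 = 54.20 rpm.
KE_i = ½(0.2540)(6.440 rad/s)² = 5.268 J; KE_f = ½(0.2882)(5.676)² = 4.643 J.
Fraction lost = 0.1187.

fraction ≈ 0.119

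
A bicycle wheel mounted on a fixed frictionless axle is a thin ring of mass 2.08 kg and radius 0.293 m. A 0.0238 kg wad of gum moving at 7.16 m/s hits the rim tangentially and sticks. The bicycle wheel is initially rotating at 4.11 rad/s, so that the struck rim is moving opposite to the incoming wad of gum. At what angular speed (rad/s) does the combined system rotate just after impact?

|ω_f| ≈ 3.79 rad/s

About the axle the impulsive forces during the collision are internal, so angular momentum about that axis is conserved.
I_p = (2.08)(0.293)² = 0.1786 kg·m². Taking the sense of the wad of gum's angular momentum as positive, L_{wad} = m v R = (0.0238)(7.16)(0.293) = 0.04993 kg·m²/s.
L_i = −I_p ω_p + m v R = −(0.1786)(4.11) + 0.04993 = -0.6840 kg·m²/s.
After sticking, I_f = I_p + m R² = 0.1786 + (0.0238)(0.293)² = 0.1806 kg·m².
ω_f = L_i / I_f = -0.6840 / 0.1806 = -3.787 rad/s.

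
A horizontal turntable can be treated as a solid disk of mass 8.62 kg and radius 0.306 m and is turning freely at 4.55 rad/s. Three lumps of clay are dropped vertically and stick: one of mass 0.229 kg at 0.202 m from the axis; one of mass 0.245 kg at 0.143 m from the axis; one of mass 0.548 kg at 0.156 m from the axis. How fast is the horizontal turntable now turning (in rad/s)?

No external torque acts about the axis; L_before = L_after.
I_p = ½(8.62)(0.306)² = 0.4036 kg·m².
Added inertia Σmr² = (0.229)(0.202)² + (0.245)(0.143)² + (0.548)(0.156)² = 0.02769 kg·m²; I_f = 0.4036 + 0.02769 = 0.4313 kg·m².
ω_f = I_p ω_i / I_f = (0.4036)(4.55) / 0.4313 = 4.258 rad/s.

ω_f ≈ 4.26 rad/s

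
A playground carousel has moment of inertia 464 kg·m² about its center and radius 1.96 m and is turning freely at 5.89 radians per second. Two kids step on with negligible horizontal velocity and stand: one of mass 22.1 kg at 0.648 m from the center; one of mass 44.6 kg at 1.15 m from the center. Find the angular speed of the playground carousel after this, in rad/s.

No external torque acts about the center; L_before = L_after.
Added inertia Σmr² = (22.1)(0.648)² + (44.6)(1.15)² = 68.26 kg·m²; I_f = 464.0 + 68.26 = 532.3 kg·m².
ω_f = I_p ω_i / I_f = (464.0)(5.89) / 532.3 = 5.135 rad/s.

ω_f ≈ 5.13 rad/s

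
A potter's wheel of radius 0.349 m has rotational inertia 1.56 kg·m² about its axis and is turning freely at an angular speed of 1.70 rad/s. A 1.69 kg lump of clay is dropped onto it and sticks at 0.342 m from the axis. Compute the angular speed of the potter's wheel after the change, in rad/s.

No external torque acts about the axis; L_before = L_after.
Added inertia Σmr² = (1.69)(0.342)² = 0.1977 kg·m²; I_f = 1.560 + 0.1977 = 1.758 kg·m².
ω_f = I_p ω_i / I_f = (1.560)(1.70) / 1.758 = 1.509 rad/s.

ω_f ≈ 1.51 rad/s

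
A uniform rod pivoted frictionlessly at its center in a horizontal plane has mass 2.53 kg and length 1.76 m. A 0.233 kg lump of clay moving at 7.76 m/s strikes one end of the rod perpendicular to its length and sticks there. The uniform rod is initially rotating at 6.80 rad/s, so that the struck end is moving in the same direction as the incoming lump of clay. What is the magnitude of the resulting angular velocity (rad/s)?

The axle reaction passes through the pivot and exerts no torque about it; angular momentum about the pivot is conserved through the impact.
I_p = (1/12)(2.53)(1.76)² = 0.6531 kg·m². Taking the sense of the lump of clay's angular momentum as positive, L_{lump} = m v R = (0.233)(7.76)(1.76/2) = 1.591 kg·m²/s.
L_i = +I_p ω_p + m v R = +(0.6531)(6.80) + 1.591 = 6.032 kg·m²/s.
After sticking, I_f = I_p + m R² = 0.6531 + (0.233)(1.76/2)² = 0.8335 kg·m².
ω_f = L_i / I_f = 6.032 / 0.8335 = 7.237 rad/s.

|ω_f| ≈ 7.24 rad/s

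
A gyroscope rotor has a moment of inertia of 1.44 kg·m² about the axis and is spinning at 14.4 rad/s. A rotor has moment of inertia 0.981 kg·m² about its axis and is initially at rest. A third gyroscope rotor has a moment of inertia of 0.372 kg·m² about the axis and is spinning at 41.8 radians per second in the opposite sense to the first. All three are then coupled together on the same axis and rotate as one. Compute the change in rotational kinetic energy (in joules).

The coupling torques are internal; angular momentum about the shared axis is conserved.
Taking A's sense as positive: L = (1.440)(14.4) − (0.3720)(41.8) = 5.186 kg·m²·rad/s.
Combined I = 1.440 + 0.9810 + 0.3720 = 2.793 kg·m².
ω_f = L / I = 5.186 / 2.793 = 1.857 rad/s.
KE_i = ½ΣIω² = 474.3 J; KE_f = ½(2.793)(1.857)² = 4.815 J.

ΔKE ≈ -469 J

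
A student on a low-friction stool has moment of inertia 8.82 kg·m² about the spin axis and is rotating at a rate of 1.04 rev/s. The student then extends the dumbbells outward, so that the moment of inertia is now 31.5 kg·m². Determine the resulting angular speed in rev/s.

ω₂ ≈ 0.291 rev/s

Angular momentum about the spin axis is conserved since the torque about it is zero.
ω₂ = I₁ω₁ / I₂ = (8.820)(1.04 rev/s) / (31.50) = 0.2912 rev/s.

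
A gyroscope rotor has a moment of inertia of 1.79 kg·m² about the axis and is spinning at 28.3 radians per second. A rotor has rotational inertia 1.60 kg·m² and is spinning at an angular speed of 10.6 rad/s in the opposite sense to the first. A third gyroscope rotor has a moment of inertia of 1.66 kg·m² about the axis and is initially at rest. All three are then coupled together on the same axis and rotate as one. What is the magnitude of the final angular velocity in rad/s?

|ω_f| ≈ 6.67 rad/s

No external torque acts about the common axis, so total angular momentum is conserved.
Taking A's sense as positive: L = (1.790)(28.3) − (1.600)(10.6) = 33.70 kg·m²·rad/s.
Combined I = 1.790 + 1.600 + 1.660 = 5.050 kg·m².
ω_f = L / I = 33.70 / 5.050 = 6.673 rad/s.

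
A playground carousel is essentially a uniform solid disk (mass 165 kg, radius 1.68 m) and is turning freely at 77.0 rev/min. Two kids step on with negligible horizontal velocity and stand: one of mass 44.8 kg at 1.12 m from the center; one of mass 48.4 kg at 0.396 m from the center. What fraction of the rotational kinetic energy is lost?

fraction ≈ 0.215

No external torque acts about the center; L_before = L_after.
I_p = ½(165)(1.68)² = 232.8 kg·m².
Added inertia Σmr² = (44.8)(1.12)² + (48.4)(0.396)² = 63.79 kg·m²; I_f = 232.8 + 63.79 = 296.6 kg·m².
ω_f = I_p ω_i / I_f = (232.8)(77.0) / 296.6 = 60.44 rpm.
KE_i = ½(232.8)(8.063 rad/s)² = 7570 J; KE_f = ½(296.6)(6.330)² = 5942 J.
Fraction lost = 0.2150.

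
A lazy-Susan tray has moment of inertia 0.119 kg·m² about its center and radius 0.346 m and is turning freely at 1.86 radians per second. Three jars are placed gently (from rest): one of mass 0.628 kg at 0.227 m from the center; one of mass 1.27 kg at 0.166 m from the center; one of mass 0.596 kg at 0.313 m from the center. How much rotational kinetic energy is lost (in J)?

No external torque acts about the center; L_before = L_after.
Added inertia Σmr² = (0.628)(0.227)² + (1.27)(0.166)² + (0.596)(0.313)² = 0.1257 kg·m²; I_f = 0.1190 + 0.1257 = 0.2447 kg·m².
ω_f = I_p ω_i / I_f = (0.1190)(1.86) / 0.2447 = 0.9044 rad/s.
KE_i = ½(0.1190)(1.860 rad/s)² = 0.2058 J; KE_f = ½(0.2447)(0.9044)² = 0.1001 J.

energy lost ≈ 0.106 J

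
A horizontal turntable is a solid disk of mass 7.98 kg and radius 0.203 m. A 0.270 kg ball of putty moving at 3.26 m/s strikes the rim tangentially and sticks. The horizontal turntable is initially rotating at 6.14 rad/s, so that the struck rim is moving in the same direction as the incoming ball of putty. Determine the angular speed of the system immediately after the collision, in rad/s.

The axle reaction passes through the axle and exerts no torque about it; angular momentum about the axle is conserved through the impact.
I_p = ½(7.98)(0.203)² = 0.1644 kg·m². Taking the sense of the ball of putty's angular momentum as positive, L_{ball} = m v R = (0.270)(3.26)(0.203) = 0.1787 kg·m²/s.
L_i = +I_p ω_p + m v R = +(0.1644)(6.14) + 0.1787 = 1.188 kg·m²/s.
After sticking, I_f = I_p + m R² = 0.1644 + (0.270)(0.203)² = 0.1756 kg·m².
ω_f = L_i / I_f = 1.188 / 0.1756 = 6.769 rad/s.

|ω_f| ≈ 6.77 rad/s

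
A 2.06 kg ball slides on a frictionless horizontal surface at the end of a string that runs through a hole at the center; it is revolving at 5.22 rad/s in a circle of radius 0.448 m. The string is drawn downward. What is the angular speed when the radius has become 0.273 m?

No torque about the axis ⇒ m r₁² ω₁ = m r₂² ω₂.
ω₂ = ω₁ (r₁/r₂)² = (5.22)(0.448/0.273)² = 14.06 rad/s.

ω₂ ≈ 14.1 rad/s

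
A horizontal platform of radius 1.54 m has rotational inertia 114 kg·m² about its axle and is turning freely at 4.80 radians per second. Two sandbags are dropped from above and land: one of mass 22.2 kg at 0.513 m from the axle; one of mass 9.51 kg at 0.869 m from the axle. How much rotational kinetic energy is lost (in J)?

The added mass arrives with no angular momentum about the axle, and any external torque about the axle is negligible, so the system's angular momentum is conserved.
Added inertia Σmr² = (22.2)(0.513)² + (9.51)(0.869)² = 13.02 kg·m²; I_f = 114.0 + 13.02 = 127.0 kg·m².
ω_f = I_p ω_i / I_f = (114.0)(4.80) / 127.0 = 4.308 rad/s.
KE_i = ½(114.0)(4.800 rad/s)² = 1313 J; KE_f = ½(127.0)(4.308)² = 1179 J.

energy lost ≈ 135 J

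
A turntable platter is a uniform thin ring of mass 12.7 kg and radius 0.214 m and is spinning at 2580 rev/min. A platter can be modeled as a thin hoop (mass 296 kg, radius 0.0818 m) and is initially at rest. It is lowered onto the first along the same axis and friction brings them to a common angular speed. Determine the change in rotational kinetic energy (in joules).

ΔKE ≈ -16400 J

No external torque acts about the common axis, so total angular momentum is conserved.
Moments of inertia: I_A = (12.7)(0.214)² = 0.5816 kg·m²; I_B = (296)(0.0818)² = 1.981 kg·m².
Taking A's sense as positive: L = (0.5816)(2580) = 1501 kg·m²·rpm.
Combined I = 0.5816 + 1.981 = 2.562 kg·m².
ω_f = L / I = 1501 / 2.562 = 585.6 rpm.
KE_i = ½ΣIω² = 21230 J; KE_f = ½(2.562)(61.33)² = 4819 J.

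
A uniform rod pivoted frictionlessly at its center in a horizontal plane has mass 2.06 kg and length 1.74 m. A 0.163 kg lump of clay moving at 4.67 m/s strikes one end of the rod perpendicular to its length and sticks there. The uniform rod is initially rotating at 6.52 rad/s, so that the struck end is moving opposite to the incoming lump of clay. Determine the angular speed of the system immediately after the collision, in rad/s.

The axle reaction passes through the pivot and exerts no torque about it; angular momentum about the pivot is conserved through the impact.
I_p = (1/12)(2.06)(1.74)² = 0.5197 kg·m². Taking the sense of the lump of clay's angular momentum as positive, L_{lump} = m v R = (0.163)(4.67)(1.74/2) = 0.6623 kg·m²/s.
L_i = −I_p ω_p + m v R = −(0.5197)(6.52) + 0.6623 = -2.726 kg·m²/s.
After sticking, I_f = I_p + m R² = 0.5197 + (0.163)(1.74/2)² = 0.6431 kg·m².
ω_f = L_i / I_f = -2.726 / 0.6431 = -4.239 rad/s.

|ω_f| ≈ 4.24 rad/s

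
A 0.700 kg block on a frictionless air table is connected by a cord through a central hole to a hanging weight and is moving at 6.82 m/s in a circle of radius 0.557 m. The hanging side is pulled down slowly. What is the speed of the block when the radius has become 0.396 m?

The only horizontal force on the mass is along the cord (radial), so it exerts no torque about the hole and angular momentum m v r is conserved.
v₂ = v₁ r₁ / r₂ = (6.82)(0.557) / (0.396) = 9.593 m/s.

v₂ ≈ 9.59 m/s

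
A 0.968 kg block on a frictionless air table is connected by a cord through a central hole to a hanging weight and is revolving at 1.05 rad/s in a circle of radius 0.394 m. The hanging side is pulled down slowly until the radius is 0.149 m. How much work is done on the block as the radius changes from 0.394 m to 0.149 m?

W ≈ 0.496 J

No torque about the axis ⇒ m r₁² ω₁ = m r₂² ω₂.
ω₂ = ω₁ (r₁/r₂)² = (1.05)(0.394/0.149)² = 7.342 rad/s.
W = ΔKE = ½m(v₂² − v₁²) = 0.4964 J.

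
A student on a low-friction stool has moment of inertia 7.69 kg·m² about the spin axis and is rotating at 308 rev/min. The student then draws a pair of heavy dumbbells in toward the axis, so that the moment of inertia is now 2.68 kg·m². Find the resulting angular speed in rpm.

Angular momentum about the spin axis is conserved since the torque about it is zero.
ω₂ = I₁ω₁ / I₂ = (7.690)(308 rpm) / (2.680) = 883.8 rpm.

ω₂ ≈ 884 rpm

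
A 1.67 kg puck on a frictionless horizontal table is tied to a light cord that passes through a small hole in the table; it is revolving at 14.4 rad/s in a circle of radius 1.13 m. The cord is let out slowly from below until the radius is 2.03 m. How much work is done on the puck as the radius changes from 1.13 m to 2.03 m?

W ≈ -153 J

The constraining force is radial, so m r² ω about the center is conserved.
ω₂ = ω₁ (r₁/r₂)² = (14.4)(1.13/2.03)² = 4.462 rad/s.
W = ΔKE = ½m(v₂² − v₁²) = -152.6 J.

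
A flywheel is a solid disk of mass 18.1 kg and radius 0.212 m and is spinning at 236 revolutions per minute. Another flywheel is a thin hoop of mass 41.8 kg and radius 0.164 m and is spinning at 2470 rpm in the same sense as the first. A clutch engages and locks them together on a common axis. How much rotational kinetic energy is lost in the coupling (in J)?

ΔKE lost ≈ 8170 J

No external torque acts about the common axis, so total angular momentum is conserved.
Moments of inertia: I_A = ½(18.1)(0.212)² = 0.4067 kg·m²; I_B = (41.8)(0.164)² = 1.124 kg·m².
Taking A's sense as positive: L = (0.4067)(236) + (1.124)(2470) = 2873 kg·m²·rpm.
Combined I = 0.4067 + 1.124 = 1.531 kg·m².
ω_f = L / I = 2873 / 1.531 = 1876 rpm.
KE_i = ½ΣIω² = 37730 J; KE_f = ½(1.531)(196.5)² = 29560 J.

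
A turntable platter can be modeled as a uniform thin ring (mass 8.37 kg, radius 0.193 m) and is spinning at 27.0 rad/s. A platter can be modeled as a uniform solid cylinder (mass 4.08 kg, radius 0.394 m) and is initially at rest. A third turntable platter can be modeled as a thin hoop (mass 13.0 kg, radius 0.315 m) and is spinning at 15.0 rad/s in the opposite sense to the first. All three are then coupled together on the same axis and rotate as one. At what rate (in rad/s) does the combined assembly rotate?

The coupling torques are internal; angular momentum about the shared axis is conserved.
Moments of inertia: I_A = (8.37)(0.193)² = 0.3118 kg·m²; I_B = ½(4.08)(0.394)² = 0.3167 kg·m²; I_C = (13.0)(0.315)² = 1.290 kg·m².
Taking A's sense as positive: L = (0.3118)(27.0) − (1.290)(15.0) = -10.93 kg·m²·rad/s.
Combined I = 0.3118 + 0.3167 + 1.290 = 1.918 kg·m².
ω_f = L / I = -10.93 / 1.918 = -5.698 rad/s.

|ω_f| ≈ 5.70 rad/s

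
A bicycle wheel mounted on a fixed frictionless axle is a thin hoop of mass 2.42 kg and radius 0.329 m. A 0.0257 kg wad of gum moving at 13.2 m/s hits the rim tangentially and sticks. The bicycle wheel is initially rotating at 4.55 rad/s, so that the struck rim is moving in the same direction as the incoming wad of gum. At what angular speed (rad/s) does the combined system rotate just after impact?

|ω_f| ≈ 4.92 rad/s

About the axle the impulsive forces during the collision are internal, so angular momentum about that axis is conserved.
I_p = (2.42)(0.329)² = 0.2619 kg·m². Taking the sense of the wad of gum's angular momentum as positive, L_{wad} = m v R = (0.0257)(13.2)(0.329) = 0.1116 kg·m²/s.
L_i = +I_p ω_p + m v R = +(0.2619)(4.55) + 0.1116 = 1.303 kg·m²/s.
After sticking, I_f = I_p + m R² = 0.2619 + (0.0257)(0.329)² = 0.2647 kg·m².
ω_f = L_i / I_f = 1.303 / 0.2647 = 4.924 rad/s.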